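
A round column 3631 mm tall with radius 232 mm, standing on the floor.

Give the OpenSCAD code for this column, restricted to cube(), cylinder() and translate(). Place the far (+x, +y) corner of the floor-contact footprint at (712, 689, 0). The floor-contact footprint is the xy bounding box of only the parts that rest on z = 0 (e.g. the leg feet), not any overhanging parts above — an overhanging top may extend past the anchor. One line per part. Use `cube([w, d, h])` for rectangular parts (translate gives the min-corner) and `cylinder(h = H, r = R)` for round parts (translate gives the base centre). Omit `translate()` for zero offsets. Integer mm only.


translate([480, 457, 0]) cylinder(h = 3631, r = 232);


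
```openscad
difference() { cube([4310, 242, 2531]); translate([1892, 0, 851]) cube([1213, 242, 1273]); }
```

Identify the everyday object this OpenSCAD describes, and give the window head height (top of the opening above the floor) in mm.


A wall with a window opening. The window head height is 2124 mm.

A wall with a rectangular opening subtracted — a window. Sill at z = 851, opening 1273 mm tall, so the head is at 851 + 1273 = 2124 mm.


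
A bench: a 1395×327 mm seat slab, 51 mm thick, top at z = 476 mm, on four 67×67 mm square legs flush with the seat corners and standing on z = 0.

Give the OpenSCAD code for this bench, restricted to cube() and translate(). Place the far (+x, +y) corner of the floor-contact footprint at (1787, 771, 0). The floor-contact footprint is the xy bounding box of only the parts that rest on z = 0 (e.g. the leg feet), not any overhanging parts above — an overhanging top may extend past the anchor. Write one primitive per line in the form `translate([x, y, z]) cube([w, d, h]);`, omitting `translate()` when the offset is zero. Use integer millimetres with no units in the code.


// leg_h = 476 − 51 = 425
translate([392, 444, 425]) cube([1395, 327, 51]);
translate([392, 444, 0]) cube([67, 67, 425]);
translate([392, 704, 0]) cube([67, 67, 425]);
translate([1720, 444, 0]) cube([67, 67, 425]);
translate([1720, 704, 0]) cube([67, 67, 425]);


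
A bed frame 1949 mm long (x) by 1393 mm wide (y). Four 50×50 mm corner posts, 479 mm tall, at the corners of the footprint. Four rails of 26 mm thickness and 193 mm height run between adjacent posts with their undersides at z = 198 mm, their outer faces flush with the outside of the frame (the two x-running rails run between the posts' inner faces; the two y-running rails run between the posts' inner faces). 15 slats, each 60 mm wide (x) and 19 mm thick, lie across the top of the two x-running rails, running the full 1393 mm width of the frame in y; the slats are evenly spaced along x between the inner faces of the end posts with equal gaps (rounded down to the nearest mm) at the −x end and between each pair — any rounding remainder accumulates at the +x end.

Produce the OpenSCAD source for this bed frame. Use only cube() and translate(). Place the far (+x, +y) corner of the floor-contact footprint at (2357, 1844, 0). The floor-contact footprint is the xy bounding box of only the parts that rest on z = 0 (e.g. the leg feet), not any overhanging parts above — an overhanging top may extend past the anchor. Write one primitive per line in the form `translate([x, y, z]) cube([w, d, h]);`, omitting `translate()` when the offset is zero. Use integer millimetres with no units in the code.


// slat z = rail_z + rail_h = 198 + 193 = 391
// slat gap = ⌊(1849 − 15·60) / 16⌋ = 59
translate([408, 451, 0]) cube([50, 50, 479]);
translate([408, 1794, 0]) cube([50, 50, 479]);
translate([2307, 451, 0]) cube([50, 50, 479]);
translate([2307, 1794, 0]) cube([50, 50, 479]);
translate([458, 451, 198]) cube([1849, 26, 193]);
translate([458, 1818, 198]) cube([1849, 26, 193]);
translate([408, 501, 198]) cube([26, 1293, 193]);
translate([2331, 501, 198]) cube([26, 1293, 193]);
translate([517, 451, 391]) cube([60, 1393, 19]);
translate([636, 451, 391]) cube([60, 1393, 19]);
translate([755, 451, 391]) cube([60, 1393, 19]);
translate([874, 451, 391]) cube([60, 1393, 19]);
translate([993, 451, 391]) cube([60, 1393, 19]);
translate([1112, 451, 391]) cube([60, 1393, 19]);
translate([1231, 451, 391]) cube([60, 1393, 19]);
translate([1350, 451, 391]) cube([60, 1393, 19]);
translate([1469, 451, 391]) cube([60, 1393, 19]);
translate([1588, 451, 391]) cube([60, 1393, 19]);
translate([1707, 451, 391]) cube([60, 1393, 19]);
translate([1826, 451, 391]) cube([60, 1393, 19]);
translate([1945, 451, 391]) cube([60, 1393, 19]);
translate([2064, 451, 391]) cube([60, 1393, 19]);
translate([2183, 451, 391]) cube([60, 1393, 19]);


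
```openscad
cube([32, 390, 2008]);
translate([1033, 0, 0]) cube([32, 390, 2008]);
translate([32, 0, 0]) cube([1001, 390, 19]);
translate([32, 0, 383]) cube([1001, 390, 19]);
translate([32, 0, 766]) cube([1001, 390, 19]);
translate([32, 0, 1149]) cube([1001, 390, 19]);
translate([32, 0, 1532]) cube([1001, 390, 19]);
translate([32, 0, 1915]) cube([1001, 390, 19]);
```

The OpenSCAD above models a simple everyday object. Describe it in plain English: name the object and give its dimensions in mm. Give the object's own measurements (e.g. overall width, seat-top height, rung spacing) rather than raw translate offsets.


An open bookshelf. Two side panels, each 32 mm thick, 390 mm deep and 2008 mm tall, stand 1065 mm apart (outside-to-outside). Between them sit 6 shelves, each 19 mm thick and 390 mm deep, spanning the full gap between the sides. The bottom shelf rests on the floor (its underside at z = 0) and the clear gap between one shelf's top and the next shelf's underside is 364 mm.


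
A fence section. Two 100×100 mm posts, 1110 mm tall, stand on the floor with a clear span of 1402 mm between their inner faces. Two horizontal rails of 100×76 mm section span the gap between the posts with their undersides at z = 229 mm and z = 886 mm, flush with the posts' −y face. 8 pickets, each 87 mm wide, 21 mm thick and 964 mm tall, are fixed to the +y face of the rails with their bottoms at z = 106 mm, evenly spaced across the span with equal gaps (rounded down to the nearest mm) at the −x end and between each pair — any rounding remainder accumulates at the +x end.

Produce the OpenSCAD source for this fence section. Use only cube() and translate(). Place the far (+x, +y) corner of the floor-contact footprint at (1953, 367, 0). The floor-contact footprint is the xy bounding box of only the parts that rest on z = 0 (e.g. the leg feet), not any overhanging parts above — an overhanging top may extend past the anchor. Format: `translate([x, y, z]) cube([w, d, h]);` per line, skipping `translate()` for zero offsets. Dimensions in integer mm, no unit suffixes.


translate([351, 267, 0]) cube([100, 100, 1110]);
translate([1853, 267, 0]) cube([100, 100, 1110]);
translate([451, 267, 229]) cube([1402, 100, 76]);
translate([451, 267, 886]) cube([1402, 100, 76]);
translate([529, 367, 106]) cube([87, 21, 964]);
translate([694, 367, 106]) cube([87, 21, 964]);
translate([859, 367, 106]) cube([87, 21, 964]);
translate([1024, 367, 106]) cube([87, 21, 964]);
translate([1189, 367, 106]) cube([87, 21, 964]);
translate([1354, 367, 106]) cube([87, 21, 964]);
translate([1519, 367, 106]) cube([87, 21, 964]);
translate([1684, 367, 106]) cube([87, 21, 964]);


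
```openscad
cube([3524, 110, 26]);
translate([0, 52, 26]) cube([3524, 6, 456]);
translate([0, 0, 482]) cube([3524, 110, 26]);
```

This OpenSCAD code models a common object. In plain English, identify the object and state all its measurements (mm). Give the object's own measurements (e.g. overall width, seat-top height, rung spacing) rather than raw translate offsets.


An I-beam lying along x, 3524 mm long. Overall section height 508 mm. Two flanges 110 mm wide (y) and 26 mm thick, one on the floor and one at the top; a web 6 mm thick runs between them, centred on the flange width.


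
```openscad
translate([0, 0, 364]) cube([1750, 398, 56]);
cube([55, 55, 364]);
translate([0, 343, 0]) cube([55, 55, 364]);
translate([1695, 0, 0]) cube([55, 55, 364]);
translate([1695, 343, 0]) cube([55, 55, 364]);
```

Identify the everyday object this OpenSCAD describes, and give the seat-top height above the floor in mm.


A bench. The seat-top height is 420 mm.

A long slab on four corner posts — a bench. The slab sits at z = 364 with thickness 56, so the top is 364 + 56 = 420 mm.


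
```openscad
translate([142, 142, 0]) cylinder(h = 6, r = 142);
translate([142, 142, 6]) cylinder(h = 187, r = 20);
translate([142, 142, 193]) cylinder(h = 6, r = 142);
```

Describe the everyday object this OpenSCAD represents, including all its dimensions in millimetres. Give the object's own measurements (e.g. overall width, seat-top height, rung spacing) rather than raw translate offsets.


A spool: two coaxial disc flanges of radius 142 mm and thickness 6 mm, joined by a core cylinder of radius 20 mm and height 187 mm. The lower flange rests on z = 0 and the three cylinders share a vertical axis.


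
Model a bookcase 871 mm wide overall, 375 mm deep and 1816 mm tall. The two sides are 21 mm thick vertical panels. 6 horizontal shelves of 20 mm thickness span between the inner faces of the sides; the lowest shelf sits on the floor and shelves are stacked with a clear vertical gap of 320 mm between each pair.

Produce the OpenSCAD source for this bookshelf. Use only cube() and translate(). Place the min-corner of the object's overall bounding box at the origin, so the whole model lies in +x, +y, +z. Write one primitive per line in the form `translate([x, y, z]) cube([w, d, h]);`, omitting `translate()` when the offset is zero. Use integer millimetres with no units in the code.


cube([21, 375, 1816]);
translate([850, 0, 0]) cube([21, 375, 1816]);
translate([21, 0, 0]) cube([829, 375, 20]);
translate([21, 0, 340]) cube([829, 375, 20]);
translate([21, 0, 680]) cube([829, 375, 20]);
translate([21, 0, 1020]) cube([829, 375, 20]);
translate([21, 0, 1360]) cube([829, 375, 20]);
translate([21, 0, 1700]) cube([829, 375, 20]);


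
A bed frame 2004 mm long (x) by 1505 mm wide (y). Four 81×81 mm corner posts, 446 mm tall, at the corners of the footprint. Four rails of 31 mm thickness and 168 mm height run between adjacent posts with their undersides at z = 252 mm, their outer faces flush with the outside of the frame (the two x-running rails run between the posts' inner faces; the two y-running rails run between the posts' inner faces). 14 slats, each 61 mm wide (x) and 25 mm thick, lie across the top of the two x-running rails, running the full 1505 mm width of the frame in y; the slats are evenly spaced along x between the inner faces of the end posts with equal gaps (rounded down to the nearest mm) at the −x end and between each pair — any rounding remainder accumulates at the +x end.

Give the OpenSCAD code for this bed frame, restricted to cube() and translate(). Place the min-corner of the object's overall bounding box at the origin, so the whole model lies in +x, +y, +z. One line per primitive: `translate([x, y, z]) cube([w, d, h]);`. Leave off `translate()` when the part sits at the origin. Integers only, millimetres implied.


cube([81, 81, 446]);
translate([0, 1424, 0]) cube([81, 81, 446]);
translate([1923, 0, 0]) cube([81, 81, 446]);
translate([1923, 1424, 0]) cube([81, 81, 446]);
translate([81, 0, 252]) cube([1842, 31, 168]);
translate([81, 1474, 252]) cube([1842, 31, 168]);
translate([0, 81, 252]) cube([31, 1343, 168]);
translate([1973, 81, 252]) cube([31, 1343, 168]);
translate([146, 0, 420]) cube([61, 1505, 25]);
translate([272, 0, 420]) cube([61, 1505, 25]);
translate([398, 0, 420]) cube([61, 1505, 25]);
translate([524, 0, 420]) cube([61, 1505, 25]);
translate([650, 0, 420]) cube([61, 1505, 25]);
translate([776, 0, 420]) cube([61, 1505, 25]);
translate([902, 0, 420]) cube([61, 1505, 25]);
translate([1028, 0, 420]) cube([61, 1505, 25]);
translate([1154, 0, 420]) cube([61, 1505, 25]);
translate([1280, 0, 420]) cube([61, 1505, 25]);
translate([1406, 0, 420]) cube([61, 1505, 25]);
translate([1532, 0, 420]) cube([61, 1505, 25]);
translate([1658, 0, 420]) cube([61, 1505, 25]);
translate([1784, 0, 420]) cube([61, 1505, 25]);


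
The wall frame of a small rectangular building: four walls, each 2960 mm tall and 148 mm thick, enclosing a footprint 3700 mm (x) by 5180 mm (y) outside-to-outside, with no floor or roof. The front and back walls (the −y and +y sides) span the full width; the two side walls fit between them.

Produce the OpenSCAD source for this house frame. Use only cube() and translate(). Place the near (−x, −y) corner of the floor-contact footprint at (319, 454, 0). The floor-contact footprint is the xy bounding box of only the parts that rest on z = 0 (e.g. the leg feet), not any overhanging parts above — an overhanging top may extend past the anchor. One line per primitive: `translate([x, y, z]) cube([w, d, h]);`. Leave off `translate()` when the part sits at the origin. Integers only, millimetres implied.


translate([319, 454, 0]) cube([3700, 148, 2960]);
translate([319, 5486, 0]) cube([3700, 148, 2960]);
translate([319, 602, 0]) cube([148, 4884, 2960]);
translate([3871, 602, 0]) cube([148, 4884, 2960]);


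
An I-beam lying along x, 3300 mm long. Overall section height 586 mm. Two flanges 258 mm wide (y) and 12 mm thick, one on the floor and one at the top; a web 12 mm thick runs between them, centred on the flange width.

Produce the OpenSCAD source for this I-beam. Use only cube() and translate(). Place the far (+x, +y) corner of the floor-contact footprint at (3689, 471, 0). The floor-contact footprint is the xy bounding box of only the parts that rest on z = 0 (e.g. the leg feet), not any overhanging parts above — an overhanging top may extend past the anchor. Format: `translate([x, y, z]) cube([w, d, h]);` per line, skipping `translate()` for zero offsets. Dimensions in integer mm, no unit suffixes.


translate([389, 213, 0]) cube([3300, 258, 12]);
translate([389, 336, 12]) cube([3300, 12, 562]);
translate([389, 213, 574]) cube([3300, 258, 12]);


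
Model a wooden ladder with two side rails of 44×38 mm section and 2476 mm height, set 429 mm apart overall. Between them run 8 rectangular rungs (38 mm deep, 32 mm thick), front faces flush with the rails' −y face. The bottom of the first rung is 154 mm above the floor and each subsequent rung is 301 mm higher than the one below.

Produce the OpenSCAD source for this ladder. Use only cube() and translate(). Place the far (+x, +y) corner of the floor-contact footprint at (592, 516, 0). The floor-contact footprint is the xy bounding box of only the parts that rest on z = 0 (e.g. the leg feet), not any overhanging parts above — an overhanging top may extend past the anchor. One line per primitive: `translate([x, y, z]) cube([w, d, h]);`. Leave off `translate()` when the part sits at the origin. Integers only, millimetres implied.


// rung span = 429 - 2*44 = 341
// rung[k] z = 154 + k*301
translate([163, 478, 0]) cube([44, 38, 2476]);
translate([548, 478, 0]) cube([44, 38, 2476]);
translate([207, 478, 154]) cube([341, 38, 32]);
translate([207, 478, 455]) cube([341, 38, 32]);
translate([207, 478, 756]) cube([341, 38, 32]);
translate([207, 478, 1057]) cube([341, 38, 32]);
translate([207, 478, 1358]) cube([341, 38, 32]);
translate([207, 478, 1659]) cube([341, 38, 32]);
translate([207, 478, 1960]) cube([341, 38, 32]);
translate([207, 478, 2261]) cube([341, 38, 32]);


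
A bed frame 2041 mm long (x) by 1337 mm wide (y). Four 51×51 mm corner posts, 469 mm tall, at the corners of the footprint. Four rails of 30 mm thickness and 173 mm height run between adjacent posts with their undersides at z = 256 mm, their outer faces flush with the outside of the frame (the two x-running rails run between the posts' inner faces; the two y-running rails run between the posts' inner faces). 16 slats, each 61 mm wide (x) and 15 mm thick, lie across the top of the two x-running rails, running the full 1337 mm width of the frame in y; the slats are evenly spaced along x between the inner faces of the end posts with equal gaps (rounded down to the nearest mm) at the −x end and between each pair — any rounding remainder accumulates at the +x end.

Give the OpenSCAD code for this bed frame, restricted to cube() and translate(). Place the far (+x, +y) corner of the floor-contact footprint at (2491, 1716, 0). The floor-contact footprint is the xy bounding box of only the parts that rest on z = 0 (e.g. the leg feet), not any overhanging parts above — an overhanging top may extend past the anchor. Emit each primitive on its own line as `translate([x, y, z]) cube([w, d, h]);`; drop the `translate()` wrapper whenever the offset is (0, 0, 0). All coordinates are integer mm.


// slat z = rail_z + rail_h = 256 + 173 = 429
// slat gap = ⌊(1939 − 16·61) / 17⌋ = 56
translate([450, 379, 0]) cube([51, 51, 469]);
translate([450, 1665, 0]) cube([51, 51, 469]);
translate([2440, 379, 0]) cube([51, 51, 469]);
translate([2440, 1665, 0]) cube([51, 51, 469]);
translate([501, 379, 256]) cube([1939, 30, 173]);
translate([501, 1686, 256]) cube([1939, 30, 173]);
translate([450, 430, 256]) cube([30, 1235, 173]);
translate([2461, 430, 256]) cube([30, 1235, 173]);
translate([557, 379, 429]) cube([61, 1337, 15]);
translate([674, 379, 429]) cube([61, 1337, 15]);
translate([791, 379, 429]) cube([61, 1337, 15]);
translate([908, 379, 429]) cube([61, 1337, 15]);
translate([1025, 379, 429]) cube([61, 1337, 15]);
translate([1142, 379, 429]) cube([61, 1337, 15]);
translate([1259, 379, 429]) cube([61, 1337, 15]);
translate([1376, 379, 429]) cube([61, 1337, 15]);
translate([1493, 379, 429]) cube([61, 1337, 15]);
translate([1610, 379, 429]) cube([61, 1337, 15]);
translate([1727, 379, 429]) cube([61, 1337, 15]);
translate([1844, 379, 429]) cube([61, 1337, 15]);
translate([1961, 379, 429]) cube([61, 1337, 15]);
translate([2078, 379, 429]) cube([61, 1337, 15]);
translate([2195, 379, 429]) cube([61, 1337, 15]);
translate([2312, 379, 429]) cube([61, 1337, 15]);


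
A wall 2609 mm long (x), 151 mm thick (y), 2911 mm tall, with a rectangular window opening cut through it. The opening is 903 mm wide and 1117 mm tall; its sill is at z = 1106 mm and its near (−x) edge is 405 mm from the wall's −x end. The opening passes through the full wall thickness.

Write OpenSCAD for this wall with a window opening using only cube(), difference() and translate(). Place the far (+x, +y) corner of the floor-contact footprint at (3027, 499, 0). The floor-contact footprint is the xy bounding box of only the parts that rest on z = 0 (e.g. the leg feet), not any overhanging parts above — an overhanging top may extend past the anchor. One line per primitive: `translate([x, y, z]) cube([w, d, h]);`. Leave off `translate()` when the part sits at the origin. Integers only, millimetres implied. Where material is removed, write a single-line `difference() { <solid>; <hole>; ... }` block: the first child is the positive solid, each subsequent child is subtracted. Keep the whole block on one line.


difference() { translate([418, 348, 0]) cube([2609, 151, 2911]); translate([823, 348, 1106]) cube([903, 151, 1117]); }


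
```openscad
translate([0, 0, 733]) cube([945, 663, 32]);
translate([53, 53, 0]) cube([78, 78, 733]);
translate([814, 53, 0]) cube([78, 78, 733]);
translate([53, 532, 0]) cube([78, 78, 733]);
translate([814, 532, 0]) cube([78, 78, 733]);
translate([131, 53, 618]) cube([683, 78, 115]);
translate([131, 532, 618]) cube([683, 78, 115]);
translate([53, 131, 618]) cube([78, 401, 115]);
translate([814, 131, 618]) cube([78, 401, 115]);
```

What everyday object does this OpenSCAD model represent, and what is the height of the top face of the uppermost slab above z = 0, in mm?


A table. The table height is 765 mm.

A 945×663×32 slab sits at z = 733 on four 78 mm square posts — a table. The top surface is at 733 + 32 = 765 mm.


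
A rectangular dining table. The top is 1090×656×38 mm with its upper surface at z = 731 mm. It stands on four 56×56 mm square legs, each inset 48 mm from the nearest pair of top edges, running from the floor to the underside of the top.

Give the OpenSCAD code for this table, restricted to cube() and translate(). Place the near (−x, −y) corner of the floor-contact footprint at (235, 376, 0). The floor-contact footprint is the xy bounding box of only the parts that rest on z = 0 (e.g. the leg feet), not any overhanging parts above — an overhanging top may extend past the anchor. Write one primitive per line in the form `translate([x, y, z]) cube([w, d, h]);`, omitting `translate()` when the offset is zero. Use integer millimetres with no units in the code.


// leg_h = 731 - 38 = 693
translate([187, 328, 693]) cube([1090, 656, 38]);
translate([235, 376, 0]) cube([56, 56, 693]);
translate([1173, 376, 0]) cube([56, 56, 693]);
translate([235, 880, 0]) cube([56, 56, 693]);
translate([1173, 880, 0]) cube([56, 56, 693]);


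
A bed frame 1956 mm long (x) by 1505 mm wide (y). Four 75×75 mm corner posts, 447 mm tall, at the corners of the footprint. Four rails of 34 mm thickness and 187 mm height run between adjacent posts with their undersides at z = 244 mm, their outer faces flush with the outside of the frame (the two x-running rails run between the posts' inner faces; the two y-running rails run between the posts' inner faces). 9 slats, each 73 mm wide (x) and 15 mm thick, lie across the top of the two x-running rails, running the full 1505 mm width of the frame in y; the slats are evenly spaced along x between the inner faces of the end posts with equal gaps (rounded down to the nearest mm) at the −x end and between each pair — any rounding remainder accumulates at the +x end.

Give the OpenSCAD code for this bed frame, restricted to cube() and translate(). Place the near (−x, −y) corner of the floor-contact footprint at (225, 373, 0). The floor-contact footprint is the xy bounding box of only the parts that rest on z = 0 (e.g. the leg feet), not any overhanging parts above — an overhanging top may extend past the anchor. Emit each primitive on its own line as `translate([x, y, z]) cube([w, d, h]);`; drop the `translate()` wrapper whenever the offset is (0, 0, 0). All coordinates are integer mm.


translate([225, 373, 0]) cube([75, 75, 447]);
translate([225, 1803, 0]) cube([75, 75, 447]);
translate([2106, 373, 0]) cube([75, 75, 447]);
translate([2106, 1803, 0]) cube([75, 75, 447]);
translate([300, 373, 244]) cube([1806, 34, 187]);
translate([300, 1844, 244]) cube([1806, 34, 187]);
translate([225, 448, 244]) cube([34, 1355, 187]);
translate([2147, 448, 244]) cube([34, 1355, 187]);
translate([414, 373, 431]) cube([73, 1505, 15]);
translate([601, 373, 431]) cube([73, 1505, 15]);
translate([788, 373, 431]) cube([73, 1505, 15]);
translate([975, 373, 431]) cube([73, 1505, 15]);
translate([1162, 373, 431]) cube([73, 1505, 15]);
translate([1349, 373, 431]) cube([73, 1505, 15]);
translate([1536, 373, 431]) cube([73, 1505, 15]);
translate([1723, 373, 431]) cube([73, 1505, 15]);
translate([1910, 373, 431]) cube([73, 1505, 15]);


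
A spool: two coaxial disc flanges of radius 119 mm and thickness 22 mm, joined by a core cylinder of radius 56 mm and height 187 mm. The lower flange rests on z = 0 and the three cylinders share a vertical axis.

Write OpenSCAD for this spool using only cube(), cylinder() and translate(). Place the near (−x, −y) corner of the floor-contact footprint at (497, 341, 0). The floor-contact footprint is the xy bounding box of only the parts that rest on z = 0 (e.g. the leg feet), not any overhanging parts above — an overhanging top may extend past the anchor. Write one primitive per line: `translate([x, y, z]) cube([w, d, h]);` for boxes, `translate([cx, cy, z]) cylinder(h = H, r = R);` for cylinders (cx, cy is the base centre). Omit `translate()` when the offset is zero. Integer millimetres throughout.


translate([616, 460, 0]) cylinder(h = 22, r = 119);
translate([616, 460, 22]) cylinder(h = 187, r = 56);
translate([616, 460, 209]) cylinder(h = 22, r = 119);


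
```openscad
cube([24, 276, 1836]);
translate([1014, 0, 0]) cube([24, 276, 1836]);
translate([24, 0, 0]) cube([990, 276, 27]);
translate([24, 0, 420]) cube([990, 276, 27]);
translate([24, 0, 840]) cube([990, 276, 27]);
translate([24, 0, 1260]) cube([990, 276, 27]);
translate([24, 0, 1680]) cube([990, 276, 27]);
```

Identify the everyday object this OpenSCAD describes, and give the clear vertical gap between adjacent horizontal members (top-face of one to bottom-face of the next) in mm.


A bookshelf. The clear shelf gap is 393 mm.

Two tall side panels with 5 horizontal boards between them — a bookshelf. The first two shelf undersides are at z = 0 and z = 420; with shelf thickness 27, the clear gap is 420 − 0 − 27 = 393 mm.


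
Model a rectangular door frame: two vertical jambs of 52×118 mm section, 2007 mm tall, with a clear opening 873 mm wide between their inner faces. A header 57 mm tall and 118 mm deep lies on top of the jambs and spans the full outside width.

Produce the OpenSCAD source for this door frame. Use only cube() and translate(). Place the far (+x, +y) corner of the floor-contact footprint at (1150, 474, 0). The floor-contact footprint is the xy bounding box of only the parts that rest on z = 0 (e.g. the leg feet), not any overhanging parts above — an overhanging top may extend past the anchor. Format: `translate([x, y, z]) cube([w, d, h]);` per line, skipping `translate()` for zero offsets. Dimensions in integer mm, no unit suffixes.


translate([173, 356, 0]) cube([52, 118, 2007]);
translate([1098, 356, 0]) cube([52, 118, 2007]);
translate([173, 356, 2007]) cube([977, 118, 57]);


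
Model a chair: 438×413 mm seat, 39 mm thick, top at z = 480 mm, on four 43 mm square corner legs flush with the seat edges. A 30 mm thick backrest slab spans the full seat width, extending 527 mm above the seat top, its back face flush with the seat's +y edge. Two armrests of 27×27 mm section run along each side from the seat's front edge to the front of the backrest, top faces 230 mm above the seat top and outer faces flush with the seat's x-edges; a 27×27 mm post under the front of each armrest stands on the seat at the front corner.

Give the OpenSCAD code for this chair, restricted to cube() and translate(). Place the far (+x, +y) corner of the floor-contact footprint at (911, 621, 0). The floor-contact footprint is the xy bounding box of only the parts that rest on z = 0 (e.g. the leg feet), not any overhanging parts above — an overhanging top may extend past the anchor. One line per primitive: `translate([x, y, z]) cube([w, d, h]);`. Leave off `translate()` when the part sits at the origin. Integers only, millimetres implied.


translate([473, 208, 441]) cube([438, 413, 39]);
translate([473, 208, 0]) cube([43, 43, 441]);
translate([868, 208, 0]) cube([43, 43, 441]);
translate([473, 578, 0]) cube([43, 43, 441]);
translate([868, 578, 0]) cube([43, 43, 441]);
translate([473, 591, 480]) cube([438, 30, 527]);
translate([473, 208, 683]) cube([27, 383, 27]);
translate([884, 208, 683]) cube([27, 383, 27]);
translate([473, 208, 480]) cube([27, 27, 203]);
translate([884, 208, 480]) cube([27, 27, 203]);


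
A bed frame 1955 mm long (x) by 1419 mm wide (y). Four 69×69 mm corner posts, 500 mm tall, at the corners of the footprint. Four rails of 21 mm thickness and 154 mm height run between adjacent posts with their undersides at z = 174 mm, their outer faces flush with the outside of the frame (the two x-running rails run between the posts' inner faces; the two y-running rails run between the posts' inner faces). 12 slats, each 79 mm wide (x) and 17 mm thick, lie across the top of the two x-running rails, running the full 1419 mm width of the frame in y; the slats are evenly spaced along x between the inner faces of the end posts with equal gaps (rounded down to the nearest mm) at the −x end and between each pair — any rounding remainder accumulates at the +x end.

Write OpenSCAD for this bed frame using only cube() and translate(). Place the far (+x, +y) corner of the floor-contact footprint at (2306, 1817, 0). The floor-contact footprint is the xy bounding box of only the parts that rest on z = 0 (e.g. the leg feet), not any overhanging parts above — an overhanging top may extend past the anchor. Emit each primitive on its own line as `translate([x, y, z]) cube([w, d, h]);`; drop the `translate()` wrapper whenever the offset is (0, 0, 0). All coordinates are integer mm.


translate([351, 398, 0]) cube([69, 69, 500]);
translate([351, 1748, 0]) cube([69, 69, 500]);
translate([2237, 398, 0]) cube([69, 69, 500]);
translate([2237, 1748, 0]) cube([69, 69, 500]);
translate([420, 398, 174]) cube([1817, 21, 154]);
translate([420, 1796, 174]) cube([1817, 21, 154]);
translate([351, 467, 174]) cube([21, 1281, 154]);
translate([2285, 467, 174]) cube([21, 1281, 154]);
translate([486, 398, 328]) cube([79, 1419, 17]);
translate([631, 398, 328]) cube([79, 1419, 17]);
translate([776, 398, 328]) cube([79, 1419, 17]);
translate([921, 398, 328]) cube([79, 1419, 17]);
translate([1066, 398, 328]) cube([79, 1419, 17]);
translate([1211, 398, 328]) cube([79, 1419, 17]);
translate([1356, 398, 328]) cube([79, 1419, 17]);
translate([1501, 398, 328]) cube([79, 1419, 17]);
translate([1646, 398, 328]) cube([79, 1419, 17]);
translate([1791, 398, 328]) cube([79, 1419, 17]);
translate([1936, 398, 328]) cube([79, 1419, 17]);
translate([2081, 398, 328]) cube([79, 1419, 17]);


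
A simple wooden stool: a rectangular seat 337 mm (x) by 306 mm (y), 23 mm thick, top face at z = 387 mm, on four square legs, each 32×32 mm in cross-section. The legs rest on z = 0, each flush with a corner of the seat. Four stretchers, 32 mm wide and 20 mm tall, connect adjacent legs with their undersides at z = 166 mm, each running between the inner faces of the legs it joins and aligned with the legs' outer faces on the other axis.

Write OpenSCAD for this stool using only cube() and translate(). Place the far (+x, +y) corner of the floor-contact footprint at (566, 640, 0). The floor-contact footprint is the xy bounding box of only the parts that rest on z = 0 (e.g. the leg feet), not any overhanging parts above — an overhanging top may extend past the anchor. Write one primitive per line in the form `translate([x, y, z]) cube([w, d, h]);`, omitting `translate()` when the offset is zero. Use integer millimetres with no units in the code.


translate([229, 334, 364]) cube([337, 306, 23]);
translate([229, 334, 0]) cube([32, 32, 364]);
translate([534, 334, 0]) cube([32, 32, 364]);
translate([229, 608, 0]) cube([32, 32, 364]);
translate([534, 608, 0]) cube([32, 32, 364]);
translate([261, 334, 166]) cube([273, 32, 20]);
translate([261, 608, 166]) cube([273, 32, 20]);
translate([229, 366, 166]) cube([32, 242, 20]);
translate([534, 366, 166]) cube([32, 242, 20]);


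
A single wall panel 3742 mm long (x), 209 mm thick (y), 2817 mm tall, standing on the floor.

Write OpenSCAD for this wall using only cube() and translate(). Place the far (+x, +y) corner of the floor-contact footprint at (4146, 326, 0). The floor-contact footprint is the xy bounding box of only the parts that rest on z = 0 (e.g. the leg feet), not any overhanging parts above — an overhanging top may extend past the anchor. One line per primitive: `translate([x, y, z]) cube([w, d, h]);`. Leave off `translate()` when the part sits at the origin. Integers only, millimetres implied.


translate([404, 117, 0]) cube([3742, 209, 2817]);


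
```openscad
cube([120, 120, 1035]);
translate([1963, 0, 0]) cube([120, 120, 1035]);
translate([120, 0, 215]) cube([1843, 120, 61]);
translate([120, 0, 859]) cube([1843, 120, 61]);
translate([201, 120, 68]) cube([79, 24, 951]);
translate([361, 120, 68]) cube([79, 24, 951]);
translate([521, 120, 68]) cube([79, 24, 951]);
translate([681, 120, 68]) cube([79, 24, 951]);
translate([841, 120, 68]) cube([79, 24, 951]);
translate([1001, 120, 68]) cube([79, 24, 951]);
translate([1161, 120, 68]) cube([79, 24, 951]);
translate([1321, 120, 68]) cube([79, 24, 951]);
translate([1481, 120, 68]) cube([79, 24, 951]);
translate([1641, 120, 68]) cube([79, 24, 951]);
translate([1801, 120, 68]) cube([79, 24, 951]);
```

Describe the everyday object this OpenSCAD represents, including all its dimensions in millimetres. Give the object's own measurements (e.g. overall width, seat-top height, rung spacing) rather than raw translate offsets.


A fence section. Two 120×120 mm posts, 1035 mm tall, stand on the floor with a clear span of 1843 mm between their inner faces. Two horizontal rails of 120×61 mm section span the gap between the posts with their undersides at z = 215 mm and z = 859 mm, flush with the posts' −y face. 11 pickets, each 79 mm wide, 24 mm thick and 951 mm tall, are fixed to the +y face of the rails with their bottoms at z = 68 mm, spaced across the span with a 81 mm gap after the −x post and between neighbouring pickets, with 83 mm left before the +x post.


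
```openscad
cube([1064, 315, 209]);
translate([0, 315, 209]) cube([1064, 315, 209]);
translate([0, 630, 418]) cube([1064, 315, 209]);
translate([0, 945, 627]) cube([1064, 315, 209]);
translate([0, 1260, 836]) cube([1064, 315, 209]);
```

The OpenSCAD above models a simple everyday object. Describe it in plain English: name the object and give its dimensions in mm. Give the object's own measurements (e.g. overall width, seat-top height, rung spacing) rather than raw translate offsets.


A straight staircase of 5 solid steps. Each step is 1064 mm wide (x), 315 mm deep (y, the going) and 209 mm tall (the rise). The first step rests on the floor; each subsequent step sits one going further in +y and one rise higher in +z, directly behind and above the previous step with no overlap.


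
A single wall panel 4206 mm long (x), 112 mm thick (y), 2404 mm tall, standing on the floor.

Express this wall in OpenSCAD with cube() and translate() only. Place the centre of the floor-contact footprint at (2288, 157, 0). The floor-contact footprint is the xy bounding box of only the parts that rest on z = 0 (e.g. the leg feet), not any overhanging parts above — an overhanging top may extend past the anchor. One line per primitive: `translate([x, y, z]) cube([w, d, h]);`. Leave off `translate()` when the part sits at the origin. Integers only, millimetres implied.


translate([185, 101, 0]) cube([4206, 112, 2404]);


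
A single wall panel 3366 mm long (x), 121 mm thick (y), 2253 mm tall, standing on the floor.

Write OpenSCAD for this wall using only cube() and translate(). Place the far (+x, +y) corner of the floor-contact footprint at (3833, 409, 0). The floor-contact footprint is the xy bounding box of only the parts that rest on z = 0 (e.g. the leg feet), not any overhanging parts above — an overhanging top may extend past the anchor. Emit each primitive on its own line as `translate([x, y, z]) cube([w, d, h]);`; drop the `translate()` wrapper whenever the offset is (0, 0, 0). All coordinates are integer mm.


translate([467, 288, 0]) cube([3366, 121, 2253]);


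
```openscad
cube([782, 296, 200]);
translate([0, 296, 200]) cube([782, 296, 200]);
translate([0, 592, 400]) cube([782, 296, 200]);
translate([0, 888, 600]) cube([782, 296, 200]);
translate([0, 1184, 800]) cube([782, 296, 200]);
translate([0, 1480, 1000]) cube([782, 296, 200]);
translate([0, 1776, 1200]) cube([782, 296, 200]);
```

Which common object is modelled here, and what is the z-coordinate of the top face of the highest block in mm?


A staircase. The total rise is 1400 mm.

7 identical blocks, each offset up and back from the previous — a staircase. Each step is 200 mm tall and there are 7 of them, so the total rise is 7 × 200 = 1400 mm.


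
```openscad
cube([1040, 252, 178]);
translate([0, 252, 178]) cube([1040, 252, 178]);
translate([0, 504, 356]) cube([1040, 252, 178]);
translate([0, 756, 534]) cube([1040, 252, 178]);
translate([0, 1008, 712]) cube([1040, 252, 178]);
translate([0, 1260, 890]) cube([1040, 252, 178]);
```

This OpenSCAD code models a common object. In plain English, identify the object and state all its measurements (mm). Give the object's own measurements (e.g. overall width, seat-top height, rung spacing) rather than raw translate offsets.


A straight staircase of 6 solid steps. Each step is 1040 mm wide (x), 252 mm deep (y, the going) and 178 mm tall (the rise). The first step rests on the floor; each subsequent step sits one going further in +y and one rise higher in +z, directly behind and above the previous step with no overlap.


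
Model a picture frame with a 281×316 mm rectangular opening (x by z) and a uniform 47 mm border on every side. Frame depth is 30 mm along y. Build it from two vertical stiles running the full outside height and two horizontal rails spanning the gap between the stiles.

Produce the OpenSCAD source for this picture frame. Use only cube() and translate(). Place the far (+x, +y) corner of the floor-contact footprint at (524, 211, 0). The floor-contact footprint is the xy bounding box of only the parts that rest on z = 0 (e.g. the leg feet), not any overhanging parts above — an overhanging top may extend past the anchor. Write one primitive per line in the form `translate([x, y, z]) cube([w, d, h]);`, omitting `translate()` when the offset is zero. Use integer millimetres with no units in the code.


translate([149, 181, 0]) cube([47, 30, 410]);
translate([477, 181, 0]) cube([47, 30, 410]);
translate([196, 181, 0]) cube([281, 30, 47]);
translate([196, 181, 363]) cube([281, 30, 47]);


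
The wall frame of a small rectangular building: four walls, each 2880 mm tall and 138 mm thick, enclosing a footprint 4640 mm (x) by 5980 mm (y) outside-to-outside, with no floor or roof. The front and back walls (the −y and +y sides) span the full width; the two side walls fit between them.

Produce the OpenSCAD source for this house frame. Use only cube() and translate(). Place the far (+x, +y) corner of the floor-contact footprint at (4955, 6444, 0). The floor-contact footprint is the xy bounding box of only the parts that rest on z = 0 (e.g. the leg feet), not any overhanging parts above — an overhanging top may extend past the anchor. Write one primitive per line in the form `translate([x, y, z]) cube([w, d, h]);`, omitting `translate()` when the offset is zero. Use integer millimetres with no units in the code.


translate([315, 464, 0]) cube([4640, 138, 2880]);
translate([315, 6306, 0]) cube([4640, 138, 2880]);
translate([315, 602, 0]) cube([138, 5704, 2880]);
translate([4817, 602, 0]) cube([138, 5704, 2880]);


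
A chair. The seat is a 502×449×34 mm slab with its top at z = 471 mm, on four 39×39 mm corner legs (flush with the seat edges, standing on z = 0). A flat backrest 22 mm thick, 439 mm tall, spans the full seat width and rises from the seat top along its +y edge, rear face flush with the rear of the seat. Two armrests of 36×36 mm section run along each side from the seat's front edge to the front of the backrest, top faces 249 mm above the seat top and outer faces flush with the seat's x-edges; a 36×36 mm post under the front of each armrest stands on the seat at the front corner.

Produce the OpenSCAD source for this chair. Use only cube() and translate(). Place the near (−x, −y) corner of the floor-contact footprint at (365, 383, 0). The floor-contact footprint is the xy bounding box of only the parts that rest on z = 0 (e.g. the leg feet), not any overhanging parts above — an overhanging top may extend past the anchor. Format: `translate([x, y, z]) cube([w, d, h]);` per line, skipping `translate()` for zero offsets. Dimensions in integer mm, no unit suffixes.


// leg_h = 471 - 34 = 437
// arm post h = 249 - 36 = 213
translate([365, 383, 437]) cube([502, 449, 34]);
translate([365, 383, 0]) cube([39, 39, 437]);
translate([828, 383, 0]) cube([39, 39, 437]);
translate([365, 793, 0]) cube([39, 39, 437]);
translate([828, 793, 0]) cube([39, 39, 437]);
translate([365, 810, 471]) cube([502, 22, 439]);
translate([365, 383, 684]) cube([36, 427, 36]);
translate([831, 383, 684]) cube([36, 427, 36]);
translate([365, 383, 471]) cube([36, 36, 213]);
translate([831, 383, 471]) cube([36, 36, 213]);


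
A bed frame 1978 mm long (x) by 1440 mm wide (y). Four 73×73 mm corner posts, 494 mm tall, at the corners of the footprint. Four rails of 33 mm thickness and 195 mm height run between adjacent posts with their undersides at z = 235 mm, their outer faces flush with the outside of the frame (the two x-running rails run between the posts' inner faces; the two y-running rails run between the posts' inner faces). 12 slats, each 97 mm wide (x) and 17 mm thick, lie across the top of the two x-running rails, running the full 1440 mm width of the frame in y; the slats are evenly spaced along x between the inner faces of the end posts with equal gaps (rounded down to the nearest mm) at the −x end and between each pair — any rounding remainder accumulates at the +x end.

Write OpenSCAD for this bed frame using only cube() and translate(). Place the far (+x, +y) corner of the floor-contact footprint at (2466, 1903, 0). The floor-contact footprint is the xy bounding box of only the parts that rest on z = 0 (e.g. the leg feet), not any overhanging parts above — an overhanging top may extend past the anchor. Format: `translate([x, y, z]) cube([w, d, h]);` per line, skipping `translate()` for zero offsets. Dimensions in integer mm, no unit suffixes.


translate([488, 463, 0]) cube([73, 73, 494]);
translate([488, 1830, 0]) cube([73, 73, 494]);
translate([2393, 463, 0]) cube([73, 73, 494]);
translate([2393, 1830, 0]) cube([73, 73, 494]);
translate([561, 463, 235]) cube([1832, 33, 195]);
translate([561, 1870, 235]) cube([1832, 33, 195]);
translate([488, 536, 235]) cube([33, 1294, 195]);
translate([2433, 536, 235]) cube([33, 1294, 195]);
translate([612, 463, 430]) cube([97, 1440, 17]);
translate([760, 463, 430]) cube([97, 1440, 17]);
translate([908, 463, 430]) cube([97, 1440, 17]);
translate([1056, 463, 430]) cube([97, 1440, 17]);
translate([1204, 463, 430]) cube([97, 1440, 17]);
translate([1352, 463, 430]) cube([97, 1440, 17]);
translate([1500, 463, 430]) cube([97, 1440, 17]);
translate([1648, 463, 430]) cube([97, 1440, 17]);
translate([1796, 463, 430]) cube([97, 1440, 17]);
translate([1944, 463, 430]) cube([97, 1440, 17]);
translate([2092, 463, 430]) cube([97, 1440, 17]);
translate([2240, 463, 430]) cube([97, 1440, 17]);
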